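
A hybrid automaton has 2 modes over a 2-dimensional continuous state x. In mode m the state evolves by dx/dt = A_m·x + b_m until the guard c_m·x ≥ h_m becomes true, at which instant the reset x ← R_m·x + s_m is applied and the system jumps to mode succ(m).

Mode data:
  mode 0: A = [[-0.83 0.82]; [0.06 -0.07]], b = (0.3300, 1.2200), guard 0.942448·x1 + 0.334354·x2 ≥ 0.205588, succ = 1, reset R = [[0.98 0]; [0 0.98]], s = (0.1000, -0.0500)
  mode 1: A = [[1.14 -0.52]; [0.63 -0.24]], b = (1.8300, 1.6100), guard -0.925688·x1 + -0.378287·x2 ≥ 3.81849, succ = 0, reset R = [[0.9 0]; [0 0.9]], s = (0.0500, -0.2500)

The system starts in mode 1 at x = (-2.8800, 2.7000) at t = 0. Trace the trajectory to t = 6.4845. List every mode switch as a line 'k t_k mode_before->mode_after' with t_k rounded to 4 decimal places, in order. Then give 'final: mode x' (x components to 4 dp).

1 0.5445 1->0
2 1.5127 0->1
3 4.4717 1->0
4 5.4243 0->1
final: 1 -0.8975 2.9581

Mode 1: guard c·x = 3.8185 hit at Δt = 0.5445 (t = 0.5445), x⁻ = (-4.9249, 1.9573) → reset → x⁺ = (-4.3824, 1.5115), jump to mode 0
Mode 0: guard c·x = 0.2056 hit at Δt = 0.9682 (t = 1.5127), x⁻ = (-0.6422, 2.4252) → reset → x⁺ = (-0.5294, 2.3267), jump to mode 1
Mode 1: guard c·x = 3.8185 hit at Δt = 2.9590 (t = 4.4717), x⁻ = (-4.9592, 2.0413) → reset → x⁺ = (-4.4133, 1.5872), jump to mode 0
Mode 0: guard c·x = 0.2056 hit at Δt = 0.9526 (t = 5.4243), x⁻ = (-0.6618, 2.4802) → reset → x⁺ = (-0.5485, 2.3806), jump to mode 1
Mode 1: flow for 1.0602 to horizon, guard not reached → x = (-0.8975, 2.9581)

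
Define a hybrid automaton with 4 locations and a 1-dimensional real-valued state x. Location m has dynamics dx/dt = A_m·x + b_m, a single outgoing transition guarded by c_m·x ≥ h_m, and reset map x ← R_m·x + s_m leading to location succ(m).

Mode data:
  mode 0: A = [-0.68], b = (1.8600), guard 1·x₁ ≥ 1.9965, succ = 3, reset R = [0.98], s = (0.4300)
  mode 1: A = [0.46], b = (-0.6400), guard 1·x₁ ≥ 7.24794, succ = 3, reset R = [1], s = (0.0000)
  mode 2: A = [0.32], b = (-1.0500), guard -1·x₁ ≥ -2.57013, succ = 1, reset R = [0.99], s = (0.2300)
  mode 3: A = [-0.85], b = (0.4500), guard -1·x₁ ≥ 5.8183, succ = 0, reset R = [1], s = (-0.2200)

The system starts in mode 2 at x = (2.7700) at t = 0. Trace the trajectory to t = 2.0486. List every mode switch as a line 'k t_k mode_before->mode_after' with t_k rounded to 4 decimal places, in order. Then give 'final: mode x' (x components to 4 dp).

1 1.0312 2->1
final: 1 3.5999

Mode 2: guard c·x = -2.5701 hit at Δt = 1.0312 (t = 1.0312), x⁻ = (2.5701) → reset → x⁺ = (2.7744), jump to mode 1
Mode 1: flow for 1.0174 to horizon, guard not reached → x = (3.5999)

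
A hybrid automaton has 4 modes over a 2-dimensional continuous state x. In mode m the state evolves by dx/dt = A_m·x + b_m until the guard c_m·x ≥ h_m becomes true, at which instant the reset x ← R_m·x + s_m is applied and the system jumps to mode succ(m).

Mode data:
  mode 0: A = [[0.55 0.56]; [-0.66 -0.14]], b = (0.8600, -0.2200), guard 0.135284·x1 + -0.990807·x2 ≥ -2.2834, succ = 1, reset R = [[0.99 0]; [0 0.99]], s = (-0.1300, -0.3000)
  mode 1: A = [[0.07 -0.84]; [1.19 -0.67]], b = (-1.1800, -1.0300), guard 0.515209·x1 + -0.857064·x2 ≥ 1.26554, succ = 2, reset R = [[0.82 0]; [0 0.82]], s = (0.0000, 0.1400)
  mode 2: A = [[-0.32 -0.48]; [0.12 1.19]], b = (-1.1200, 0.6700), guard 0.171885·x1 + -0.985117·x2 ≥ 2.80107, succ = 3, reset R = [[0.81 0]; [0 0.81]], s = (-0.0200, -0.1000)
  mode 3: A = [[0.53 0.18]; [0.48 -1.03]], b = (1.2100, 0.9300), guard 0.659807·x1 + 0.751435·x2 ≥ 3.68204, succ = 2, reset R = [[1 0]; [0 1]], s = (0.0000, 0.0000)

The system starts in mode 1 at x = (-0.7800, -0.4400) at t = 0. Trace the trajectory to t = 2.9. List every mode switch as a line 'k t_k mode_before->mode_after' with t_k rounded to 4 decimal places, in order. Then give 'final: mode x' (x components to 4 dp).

Mode 1: guard c·x = 1.2655 hit at Δt = 1.2109 (t = 1.2109), x⁻ = (-0.9374, -2.0401) → reset → x⁺ = (-0.7686, -1.5329), jump to mode 2
Mode 2: guard c·x = 2.8011 hit at Δt = 0.7224 (t = 1.9333), x⁻ = (-0.6597, -2.9585) → reset → x⁺ = (-0.5544, -2.4964), jump to mode 3
Mode 3: flow for 0.9667 to horizon, guard not reached → x = (0.2858, -0.3914)

1 1.2109 1->2
2 1.9333 2->3
final: 3 0.2858 -0.3914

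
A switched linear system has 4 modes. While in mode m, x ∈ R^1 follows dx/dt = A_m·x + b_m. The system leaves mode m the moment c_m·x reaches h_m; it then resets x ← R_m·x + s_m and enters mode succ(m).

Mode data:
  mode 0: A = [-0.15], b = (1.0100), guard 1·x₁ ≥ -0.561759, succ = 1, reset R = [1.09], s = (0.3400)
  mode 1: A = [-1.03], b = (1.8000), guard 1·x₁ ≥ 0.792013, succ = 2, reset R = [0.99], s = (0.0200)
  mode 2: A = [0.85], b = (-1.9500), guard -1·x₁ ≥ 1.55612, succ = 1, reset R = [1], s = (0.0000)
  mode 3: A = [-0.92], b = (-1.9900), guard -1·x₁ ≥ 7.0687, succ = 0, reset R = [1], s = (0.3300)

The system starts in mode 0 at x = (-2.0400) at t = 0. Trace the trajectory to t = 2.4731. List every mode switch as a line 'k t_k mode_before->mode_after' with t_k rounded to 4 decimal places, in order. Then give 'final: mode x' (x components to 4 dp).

Mode 0: guard c·x = -0.5618 hit at Δt = 1.2301 (t = 1.2301), x⁻ = (-0.5618) → reset → x⁺ = (-0.2723), jump to mode 1
Mode 1: guard c·x = 0.7920 hit at Δt = 0.7267 (t = 1.9568), x⁻ = (0.7920) → reset → x⁺ = (0.8041), jump to mode 2
Mode 2: flow for 0.5163 to horizon, guard not reached → x = (-0.0168)

1 1.2301 0->1
2 1.9568 1->2
final: 2 -0.0168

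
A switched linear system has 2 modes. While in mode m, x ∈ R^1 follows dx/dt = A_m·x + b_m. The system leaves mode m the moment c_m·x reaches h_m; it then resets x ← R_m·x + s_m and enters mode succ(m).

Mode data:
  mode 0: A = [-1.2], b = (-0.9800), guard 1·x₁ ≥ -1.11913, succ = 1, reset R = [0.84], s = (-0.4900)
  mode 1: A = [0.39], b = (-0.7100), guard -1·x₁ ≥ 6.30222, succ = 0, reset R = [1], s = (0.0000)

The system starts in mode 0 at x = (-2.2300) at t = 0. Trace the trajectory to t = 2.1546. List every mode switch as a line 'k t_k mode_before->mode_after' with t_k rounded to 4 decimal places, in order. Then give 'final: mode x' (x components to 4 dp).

1 1.2848 0->1
final: 1 -2.7429

Mode 0: guard c·x = -1.1191 hit at Δt = 1.2848 (t = 1.2848), x⁻ = (-1.1191) → reset → x⁺ = (-1.4301), jump to mode 1
Mode 1: flow for 0.8698 to horizon, guard not reached → x = (-2.7429)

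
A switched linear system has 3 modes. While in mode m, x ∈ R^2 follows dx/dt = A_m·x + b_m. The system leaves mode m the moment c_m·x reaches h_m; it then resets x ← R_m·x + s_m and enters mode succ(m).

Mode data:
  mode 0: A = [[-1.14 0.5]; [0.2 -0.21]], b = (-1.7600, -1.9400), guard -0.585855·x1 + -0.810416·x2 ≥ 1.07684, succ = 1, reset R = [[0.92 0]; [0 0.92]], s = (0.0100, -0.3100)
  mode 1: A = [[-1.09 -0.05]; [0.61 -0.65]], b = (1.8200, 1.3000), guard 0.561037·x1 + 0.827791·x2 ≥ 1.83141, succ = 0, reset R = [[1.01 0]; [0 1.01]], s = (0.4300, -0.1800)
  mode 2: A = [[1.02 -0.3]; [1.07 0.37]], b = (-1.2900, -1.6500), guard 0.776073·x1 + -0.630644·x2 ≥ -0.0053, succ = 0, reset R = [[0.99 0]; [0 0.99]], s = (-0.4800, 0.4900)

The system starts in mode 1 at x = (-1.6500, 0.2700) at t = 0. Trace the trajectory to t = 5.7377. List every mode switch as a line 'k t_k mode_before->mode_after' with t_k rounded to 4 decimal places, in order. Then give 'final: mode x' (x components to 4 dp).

1 1.5498 1->0
2 2.6721 0->1
3 4.2784 1->0
4 5.3720 0->1
final: 1 0.1795 -0.4861

Mode 1: guard c·x = 1.8314 hit at Δt = 1.5498 (t = 1.5498), x⁻ = (1.0197, 1.5213) → reset → x⁺ = (1.4599, 1.3565), jump to mode 0
Mode 0: guard c·x = 1.0768 hit at Δt = 1.1223 (t = 2.6721), x⁻ = (-0.6969, -0.8249) → reset → x⁺ = (-0.6312, -1.0689), jump to mode 1
Mode 1: guard c·x = 1.8314 hit at Δt = 1.6063 (t = 4.2784), x⁻ = (1.2491, 1.3658) → reset → x⁺ = (1.6916, 1.1995), jump to mode 0
Mode 0: guard c·x = 1.0768 hit at Δt = 1.0935 (t = 5.3720), x⁻ = (-0.6283, -0.8746) → reset → x⁺ = (-0.5680, -1.1146), jump to mode 1
Mode 1: flow for 0.3657 to horizon, guard not reached → x = (0.1795, -0.4861)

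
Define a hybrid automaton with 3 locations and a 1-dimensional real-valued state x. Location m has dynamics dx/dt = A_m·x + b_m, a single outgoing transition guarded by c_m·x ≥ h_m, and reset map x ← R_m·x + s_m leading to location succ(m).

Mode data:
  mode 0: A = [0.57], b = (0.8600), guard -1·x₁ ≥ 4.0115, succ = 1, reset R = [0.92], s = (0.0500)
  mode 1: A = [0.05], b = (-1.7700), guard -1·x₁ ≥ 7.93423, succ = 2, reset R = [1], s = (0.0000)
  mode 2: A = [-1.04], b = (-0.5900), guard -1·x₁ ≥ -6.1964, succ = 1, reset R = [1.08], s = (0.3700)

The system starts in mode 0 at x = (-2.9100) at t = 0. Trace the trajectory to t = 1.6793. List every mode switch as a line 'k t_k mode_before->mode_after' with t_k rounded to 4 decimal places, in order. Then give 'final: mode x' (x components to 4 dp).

1 1.0176 0->1
final: 1 -4.9538

Mode 0: guard c·x = 4.0115 hit at Δt = 1.0176 (t = 1.0176), x⁻ = (-4.0115) → reset → x⁺ = (-3.6406), jump to mode 1
Mode 1: flow for 0.6617 to horizon, guard not reached → x = (-4.9538)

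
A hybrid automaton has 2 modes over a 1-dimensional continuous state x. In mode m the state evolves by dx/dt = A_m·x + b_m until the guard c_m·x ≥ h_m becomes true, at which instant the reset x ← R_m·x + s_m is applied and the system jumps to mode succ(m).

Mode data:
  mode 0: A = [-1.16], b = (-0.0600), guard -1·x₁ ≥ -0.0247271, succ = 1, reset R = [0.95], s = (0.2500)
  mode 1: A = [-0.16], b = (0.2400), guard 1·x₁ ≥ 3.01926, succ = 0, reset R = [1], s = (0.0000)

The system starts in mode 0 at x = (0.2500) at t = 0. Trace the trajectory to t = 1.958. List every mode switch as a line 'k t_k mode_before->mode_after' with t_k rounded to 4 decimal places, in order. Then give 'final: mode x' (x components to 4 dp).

1 1.1835 0->1
final: 1 0.4164

Mode 0: guard c·x = -0.0247 hit at Δt = 1.1835 (t = 1.1835), x⁻ = (0.0247) → reset → x⁺ = (0.2735), jump to mode 1
Mode 1: flow for 0.7745 to horizon, guard not reached → x = (0.4164)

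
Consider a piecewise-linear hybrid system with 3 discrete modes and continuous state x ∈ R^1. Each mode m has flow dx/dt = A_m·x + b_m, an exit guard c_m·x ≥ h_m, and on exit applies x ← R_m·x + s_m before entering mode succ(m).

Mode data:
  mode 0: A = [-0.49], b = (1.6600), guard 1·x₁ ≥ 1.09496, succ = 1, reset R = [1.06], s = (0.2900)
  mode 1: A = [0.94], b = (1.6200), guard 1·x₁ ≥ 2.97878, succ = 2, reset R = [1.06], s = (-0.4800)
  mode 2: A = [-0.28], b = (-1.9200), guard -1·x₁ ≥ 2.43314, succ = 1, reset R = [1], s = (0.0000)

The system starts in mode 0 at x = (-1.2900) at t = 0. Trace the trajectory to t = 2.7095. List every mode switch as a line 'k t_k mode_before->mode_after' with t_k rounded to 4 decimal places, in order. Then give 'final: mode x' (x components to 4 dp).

Mode 0: guard c·x = 1.0950 hit at Δt = 1.4552 (t = 1.4552), x⁻ = (1.0950) → reset → x⁺ = (1.4507), jump to mode 1
Mode 1: guard c·x = 2.9788 hit at Δt = 0.4181 (t = 1.8733), x⁻ = (2.9788) → reset → x⁺ = (2.6775), jump to mode 2
Mode 2: flow for 0.8362 to horizon, guard not reached → x = (0.6872)

1 1.4552 0->1
2 1.8733 1->2
final: 2 0.6872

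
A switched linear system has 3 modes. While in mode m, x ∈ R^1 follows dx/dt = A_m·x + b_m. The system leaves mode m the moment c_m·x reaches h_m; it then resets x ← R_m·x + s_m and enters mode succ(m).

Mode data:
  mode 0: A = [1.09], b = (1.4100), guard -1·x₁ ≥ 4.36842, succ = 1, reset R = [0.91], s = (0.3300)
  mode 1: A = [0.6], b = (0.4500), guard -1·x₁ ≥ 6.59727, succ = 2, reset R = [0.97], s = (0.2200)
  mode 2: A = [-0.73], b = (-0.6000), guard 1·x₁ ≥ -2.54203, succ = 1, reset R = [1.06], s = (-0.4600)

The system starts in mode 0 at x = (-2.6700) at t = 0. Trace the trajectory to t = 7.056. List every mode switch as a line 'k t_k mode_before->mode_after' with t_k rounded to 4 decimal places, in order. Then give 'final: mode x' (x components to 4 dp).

Mode 0: guard c·x = 4.3684 hit at Δt = 0.7374 (t = 0.7374), x⁻ = (-4.3684) → reset → x⁺ = (-3.6453), jump to mode 1
Mode 1: guard c·x = 6.5973 hit at Δt = 1.1715 (t = 1.9089), x⁻ = (-6.5973) → reset → x⁺ = (-6.1794), jump to mode 2
Mode 2: guard c·x = -2.5420 hit at Δt = 1.5563 (t = 3.4652), x⁻ = (-2.5420) → reset → x⁺ = (-3.1546), jump to mode 1
Mode 1: guard c·x = 6.5973 hit at Δt = 1.4810 (t = 4.9462), x⁻ = (-6.5973) → reset → x⁺ = (-6.1794), jump to mode 2
Mode 2: guard c·x = -2.5420 hit at Δt = 1.5563 (t = 6.5025), x⁻ = (-2.5420) → reset → x⁺ = (-3.1546), jump to mode 1
Mode 1: flow for 0.5535 to horizon, guard not reached → x = (-4.1017)

1 0.7374 0->1
2 1.9089 1->2
3 3.4652 2->1
4 4.9462 1->2
5 6.5025 2->1
final: 1 -4.1017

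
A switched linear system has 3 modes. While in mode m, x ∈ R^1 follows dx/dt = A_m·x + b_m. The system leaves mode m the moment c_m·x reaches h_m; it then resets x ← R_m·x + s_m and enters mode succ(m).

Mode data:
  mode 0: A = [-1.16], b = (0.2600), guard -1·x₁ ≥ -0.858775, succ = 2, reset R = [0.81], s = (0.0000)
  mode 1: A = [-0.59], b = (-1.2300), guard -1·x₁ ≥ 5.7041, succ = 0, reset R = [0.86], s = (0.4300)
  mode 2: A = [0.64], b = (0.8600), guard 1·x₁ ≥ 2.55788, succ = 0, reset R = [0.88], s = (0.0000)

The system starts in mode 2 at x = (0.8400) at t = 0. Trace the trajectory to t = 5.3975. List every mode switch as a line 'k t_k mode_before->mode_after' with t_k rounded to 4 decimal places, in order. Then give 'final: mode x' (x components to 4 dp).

1 0.9068 2->0
2 1.9078 0->2
3 2.9215 2->0
4 3.9225 0->2
5 4.9362 2->0
final: 0 1.4110

Mode 2: guard c·x = 2.5579 hit at Δt = 0.9068 (t = 0.9068), x⁻ = (2.5579) → reset → x⁺ = (2.2509), jump to mode 0
Mode 0: guard c·x = -0.8588 hit at Δt = 1.0010 (t = 1.9078), x⁻ = (0.8588) → reset → x⁺ = (0.6956), jump to mode 2
Mode 2: guard c·x = 2.5579 hit at Δt = 1.0137 (t = 2.9215), x⁻ = (2.5579) → reset → x⁺ = (2.2509), jump to mode 0
Mode 0: guard c·x = -0.8588 hit at Δt = 1.0010 (t = 3.9225), x⁻ = (0.8588) → reset → x⁺ = (0.6956), jump to mode 2
Mode 2: guard c·x = 2.5579 hit at Δt = 1.0137 (t = 4.9362), x⁻ = (2.5579) → reset → x⁺ = (2.2509), jump to mode 0
Mode 0: flow for 0.4613 to horizon, guard not reached → x = (1.4110)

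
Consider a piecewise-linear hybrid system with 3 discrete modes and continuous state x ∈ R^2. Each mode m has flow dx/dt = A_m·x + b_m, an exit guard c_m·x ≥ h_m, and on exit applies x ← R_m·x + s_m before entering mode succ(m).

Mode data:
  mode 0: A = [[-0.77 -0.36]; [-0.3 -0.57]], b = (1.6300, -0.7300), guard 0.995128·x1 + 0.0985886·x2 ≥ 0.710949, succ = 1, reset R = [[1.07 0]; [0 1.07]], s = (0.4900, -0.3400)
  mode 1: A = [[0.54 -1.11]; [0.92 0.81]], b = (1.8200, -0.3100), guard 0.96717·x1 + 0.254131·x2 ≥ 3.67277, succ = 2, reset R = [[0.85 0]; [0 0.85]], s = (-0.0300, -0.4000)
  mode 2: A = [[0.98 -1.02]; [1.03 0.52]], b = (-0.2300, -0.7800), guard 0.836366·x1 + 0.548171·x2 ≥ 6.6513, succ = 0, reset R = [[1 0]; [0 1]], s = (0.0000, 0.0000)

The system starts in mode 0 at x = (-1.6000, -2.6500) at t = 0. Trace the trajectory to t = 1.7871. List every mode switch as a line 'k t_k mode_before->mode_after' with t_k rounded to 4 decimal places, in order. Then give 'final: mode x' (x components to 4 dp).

Mode 0: guard c·x = 0.7109 hit at Δt = 0.9780 (t = 0.9780), x⁻ = (0.9178, -2.0527) → reset → x⁺ = (1.4720, -2.5364), jump to mode 1
Mode 1: guard c·x = 3.6728 hit at Δt = 0.4733 (t = 1.4513), x⁻ = (4.4320, -2.4148) → reset → x⁺ = (3.7372, -2.4526), jump to mode 2
Mode 2: flow for 0.3358 to horizon, guard not reached → x = (5.9275, -1.4041)

1 0.9780 0->1
2 1.4513 1->2
final: 2 5.9275 -1.4041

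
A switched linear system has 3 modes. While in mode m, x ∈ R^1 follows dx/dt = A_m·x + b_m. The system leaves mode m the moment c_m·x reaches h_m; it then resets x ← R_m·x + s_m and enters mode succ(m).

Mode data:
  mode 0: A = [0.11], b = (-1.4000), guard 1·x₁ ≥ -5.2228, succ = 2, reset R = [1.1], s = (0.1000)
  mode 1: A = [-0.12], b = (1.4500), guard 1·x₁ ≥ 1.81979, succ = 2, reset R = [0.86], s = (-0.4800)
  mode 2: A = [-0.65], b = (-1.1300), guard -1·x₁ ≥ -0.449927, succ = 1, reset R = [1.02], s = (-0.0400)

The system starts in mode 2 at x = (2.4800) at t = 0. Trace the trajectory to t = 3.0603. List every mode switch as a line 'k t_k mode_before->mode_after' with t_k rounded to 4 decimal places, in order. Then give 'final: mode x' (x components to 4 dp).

1 1.0097 2->1
2 2.0759 1->2
3 2.4679 2->1
final: 1 1.2193

Mode 2: guard c·x = -0.4499 hit at Δt = 1.0097 (t = 1.0097), x⁻ = (0.4499) → reset → x⁺ = (0.4189), jump to mode 1
Mode 1: guard c·x = 1.8198 hit at Δt = 1.0662 (t = 2.0759), x⁻ = (1.8198) → reset → x⁺ = (1.0850), jump to mode 2
Mode 2: guard c·x = -0.4499 hit at Δt = 0.3920 (t = 2.4679), x⁻ = (0.4499) → reset → x⁺ = (0.4189), jump to mode 1
Mode 1: flow for 0.5924 to horizon, guard not reached → x = (1.2193)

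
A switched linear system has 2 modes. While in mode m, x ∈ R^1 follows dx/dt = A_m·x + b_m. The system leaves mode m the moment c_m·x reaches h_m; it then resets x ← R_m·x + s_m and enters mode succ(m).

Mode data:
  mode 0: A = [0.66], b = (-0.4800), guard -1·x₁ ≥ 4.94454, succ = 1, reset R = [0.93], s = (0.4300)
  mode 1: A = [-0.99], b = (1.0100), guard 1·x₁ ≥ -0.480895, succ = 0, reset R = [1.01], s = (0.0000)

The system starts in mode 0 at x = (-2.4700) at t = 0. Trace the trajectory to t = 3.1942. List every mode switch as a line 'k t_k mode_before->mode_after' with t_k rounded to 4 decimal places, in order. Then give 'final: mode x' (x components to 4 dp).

Mode 0: guard c·x = 4.9445 hit at Δt = 0.8685 (t = 0.8685), x⁻ = (-4.9445) → reset → x⁺ = (-4.1684), jump to mode 1
Mode 1: guard c·x = -0.4809 hit at Δt = 1.2528 (t = 2.1213), x⁻ = (-0.4809) → reset → x⁺ = (-0.4857), jump to mode 0
Mode 0: flow for 1.0729 to horizon, guard not reached → x = (-1.7353)

1 0.8685 0->1
2 2.1213 1->0
final: 0 -1.7353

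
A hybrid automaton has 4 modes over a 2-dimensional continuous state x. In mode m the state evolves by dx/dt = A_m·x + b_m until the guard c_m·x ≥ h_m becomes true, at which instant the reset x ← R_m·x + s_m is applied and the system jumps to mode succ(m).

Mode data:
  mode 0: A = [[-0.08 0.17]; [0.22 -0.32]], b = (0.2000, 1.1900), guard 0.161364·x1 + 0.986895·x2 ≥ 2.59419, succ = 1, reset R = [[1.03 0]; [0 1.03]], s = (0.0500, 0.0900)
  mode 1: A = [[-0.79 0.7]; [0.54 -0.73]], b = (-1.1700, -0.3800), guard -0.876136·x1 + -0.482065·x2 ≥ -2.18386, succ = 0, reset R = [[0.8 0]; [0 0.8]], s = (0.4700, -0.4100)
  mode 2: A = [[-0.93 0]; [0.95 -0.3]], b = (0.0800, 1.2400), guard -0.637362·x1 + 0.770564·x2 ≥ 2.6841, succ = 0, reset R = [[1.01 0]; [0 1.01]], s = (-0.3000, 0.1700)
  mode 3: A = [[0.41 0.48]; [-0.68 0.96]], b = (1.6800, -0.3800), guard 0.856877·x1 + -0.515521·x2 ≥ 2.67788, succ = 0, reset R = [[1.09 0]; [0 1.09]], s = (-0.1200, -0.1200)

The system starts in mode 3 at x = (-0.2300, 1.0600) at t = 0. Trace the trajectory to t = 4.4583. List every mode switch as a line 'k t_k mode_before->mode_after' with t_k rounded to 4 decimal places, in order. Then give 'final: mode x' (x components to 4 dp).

1 1.3196 3->0
2 2.1479 0->1
3 3.4491 1->0
final: 0 2.0513 2.0332

Mode 3: guard c·x = 2.6779 hit at Δt = 1.3196 (t = 1.3196), x⁻ = (3.5657, 0.7322) → reset → x⁺ = (3.7666, 0.6781), jump to mode 0
Mode 0: guard c·x = 2.5942 hit at Δt = 0.8283 (t = 2.1479), x⁻ = (3.8723, 1.9955) → reset → x⁺ = (4.0384, 2.1454), jump to mode 1
Mode 1: guard c·x = -2.1839 hit at Δt = 1.3012 (t = 3.4491), x⁻ = (1.5953, 1.6308) → reset → x⁺ = (1.7462, 0.8947), jump to mode 0
Mode 0: flow for 1.0092 to horizon, guard not reached → x = (2.0513, 2.0332)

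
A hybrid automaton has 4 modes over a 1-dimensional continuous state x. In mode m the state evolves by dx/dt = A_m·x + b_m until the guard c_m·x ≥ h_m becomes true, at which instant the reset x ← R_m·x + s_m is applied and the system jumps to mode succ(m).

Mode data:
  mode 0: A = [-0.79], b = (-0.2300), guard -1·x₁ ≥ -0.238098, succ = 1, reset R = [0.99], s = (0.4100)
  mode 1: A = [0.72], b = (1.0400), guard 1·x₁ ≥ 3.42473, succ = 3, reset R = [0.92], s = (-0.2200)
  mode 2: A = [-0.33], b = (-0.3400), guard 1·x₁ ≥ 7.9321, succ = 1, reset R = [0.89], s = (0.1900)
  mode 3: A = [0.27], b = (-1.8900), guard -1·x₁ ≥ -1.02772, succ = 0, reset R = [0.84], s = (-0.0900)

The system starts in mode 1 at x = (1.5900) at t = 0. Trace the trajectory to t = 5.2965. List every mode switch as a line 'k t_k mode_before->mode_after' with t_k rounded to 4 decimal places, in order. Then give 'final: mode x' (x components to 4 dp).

1 0.6568 1->3
2 2.0778 3->0
3 2.9623 0->1
4 4.1369 1->3
final: 3 1.4346

Mode 1: guard c·x = 3.4247 hit at Δt = 0.6568 (t = 0.6568), x⁻ = (3.4247) → reset → x⁺ = (2.9308), jump to mode 3
Mode 3: guard c·x = -1.0277 hit at Δt = 1.4210 (t = 2.0778), x⁻ = (1.0277) → reset → x⁺ = (0.7733), jump to mode 0
Mode 0: guard c·x = -0.2381 hit at Δt = 0.8845 (t = 2.9623), x⁻ = (0.2381) → reset → x⁺ = (0.6457), jump to mode 1
Mode 1: guard c·x = 3.4247 hit at Δt = 1.1746 (t = 4.1369), x⁻ = (3.4247) → reset → x⁺ = (2.9308), jump to mode 3
Mode 3: flow for 1.1596 to horizon, guard not reached → x = (1.4346)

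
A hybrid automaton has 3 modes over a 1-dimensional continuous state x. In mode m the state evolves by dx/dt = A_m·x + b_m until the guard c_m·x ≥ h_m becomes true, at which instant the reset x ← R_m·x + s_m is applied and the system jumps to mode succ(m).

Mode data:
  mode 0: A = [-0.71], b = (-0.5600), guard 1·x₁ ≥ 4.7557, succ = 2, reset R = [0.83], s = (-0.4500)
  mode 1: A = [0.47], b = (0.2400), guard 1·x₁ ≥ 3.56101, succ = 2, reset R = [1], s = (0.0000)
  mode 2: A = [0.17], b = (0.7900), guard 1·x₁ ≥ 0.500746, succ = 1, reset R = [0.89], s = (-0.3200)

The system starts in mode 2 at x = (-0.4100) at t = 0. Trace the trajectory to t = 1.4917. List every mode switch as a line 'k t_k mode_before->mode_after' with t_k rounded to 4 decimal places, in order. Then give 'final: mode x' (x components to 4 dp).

Mode 2: guard c·x = 0.5007 hit at Δt = 1.1453 (t = 1.1453), x⁻ = (0.5007) → reset → x⁺ = (0.1257), jump to mode 1
Mode 1: flow for 0.3464 to horizon, guard not reached → x = (0.2382)

1 1.1453 2->1
final: 1 0.2382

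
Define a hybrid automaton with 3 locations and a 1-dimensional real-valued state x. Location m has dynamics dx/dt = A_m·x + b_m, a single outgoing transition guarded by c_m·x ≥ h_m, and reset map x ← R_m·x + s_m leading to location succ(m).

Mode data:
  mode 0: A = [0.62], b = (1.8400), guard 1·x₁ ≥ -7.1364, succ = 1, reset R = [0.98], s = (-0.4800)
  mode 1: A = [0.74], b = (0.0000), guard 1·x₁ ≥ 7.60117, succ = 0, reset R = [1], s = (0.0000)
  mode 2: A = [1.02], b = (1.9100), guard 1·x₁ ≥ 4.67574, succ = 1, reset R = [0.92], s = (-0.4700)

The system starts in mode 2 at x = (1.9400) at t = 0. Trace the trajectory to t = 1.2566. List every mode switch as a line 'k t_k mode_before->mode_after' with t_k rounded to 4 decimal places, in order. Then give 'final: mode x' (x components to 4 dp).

Mode 2: guard c·x = 4.6757 hit at Δt = 0.5303 (t = 0.5303), x⁻ = (4.6757) → reset → x⁺ = (3.8317), jump to mode 1
Mode 1: flow for 0.7263 to horizon, guard not reached → x = (6.5585)

1 0.5303 2->1
final: 1 6.5585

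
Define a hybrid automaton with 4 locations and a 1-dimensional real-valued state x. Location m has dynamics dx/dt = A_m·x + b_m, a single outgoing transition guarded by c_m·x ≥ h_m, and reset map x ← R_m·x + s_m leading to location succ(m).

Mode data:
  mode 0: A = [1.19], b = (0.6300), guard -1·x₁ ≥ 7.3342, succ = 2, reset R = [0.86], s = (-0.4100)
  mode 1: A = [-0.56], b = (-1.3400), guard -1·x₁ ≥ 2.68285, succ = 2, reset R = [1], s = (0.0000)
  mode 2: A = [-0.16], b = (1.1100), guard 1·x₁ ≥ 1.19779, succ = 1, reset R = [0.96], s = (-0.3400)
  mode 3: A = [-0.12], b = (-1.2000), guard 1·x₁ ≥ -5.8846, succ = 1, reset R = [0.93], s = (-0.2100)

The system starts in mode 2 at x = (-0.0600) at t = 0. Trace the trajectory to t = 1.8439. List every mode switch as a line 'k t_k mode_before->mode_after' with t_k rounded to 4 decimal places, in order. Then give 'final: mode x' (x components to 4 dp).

Mode 2: guard c·x = 1.1978 hit at Δt = 1.2384 (t = 1.2384), x⁻ = (1.1978) → reset → x⁺ = (0.8099), jump to mode 1
Mode 1: flow for 0.6055 to horizon, guard not reached → x = (-0.1111)

1 1.2384 2->1
final: 1 -0.1111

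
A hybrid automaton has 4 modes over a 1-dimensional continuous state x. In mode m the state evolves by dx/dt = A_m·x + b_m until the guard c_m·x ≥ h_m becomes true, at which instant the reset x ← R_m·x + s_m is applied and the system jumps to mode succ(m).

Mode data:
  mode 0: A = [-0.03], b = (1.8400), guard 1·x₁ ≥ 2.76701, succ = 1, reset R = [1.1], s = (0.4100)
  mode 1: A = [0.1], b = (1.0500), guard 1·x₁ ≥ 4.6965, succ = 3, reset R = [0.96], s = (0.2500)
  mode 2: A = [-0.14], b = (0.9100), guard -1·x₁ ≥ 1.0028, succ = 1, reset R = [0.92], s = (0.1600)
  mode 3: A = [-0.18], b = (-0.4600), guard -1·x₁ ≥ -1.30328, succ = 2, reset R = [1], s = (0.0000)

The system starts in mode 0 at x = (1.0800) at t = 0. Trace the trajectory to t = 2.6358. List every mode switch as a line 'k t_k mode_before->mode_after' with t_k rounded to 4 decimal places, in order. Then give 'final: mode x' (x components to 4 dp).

1 0.9466 0->1
2 1.7998 1->3
final: 3 3.7368

Mode 0: guard c·x = 2.7670 hit at Δt = 0.9466 (t = 0.9466), x⁻ = (2.7670) → reset → x⁺ = (3.4537), jump to mode 1
Mode 1: guard c·x = 4.6965 hit at Δt = 0.8532 (t = 1.7998), x⁻ = (4.6965) → reset → x⁺ = (4.7586), jump to mode 3
Mode 3: flow for 0.8360 to horizon, guard not reached → x = (3.7368)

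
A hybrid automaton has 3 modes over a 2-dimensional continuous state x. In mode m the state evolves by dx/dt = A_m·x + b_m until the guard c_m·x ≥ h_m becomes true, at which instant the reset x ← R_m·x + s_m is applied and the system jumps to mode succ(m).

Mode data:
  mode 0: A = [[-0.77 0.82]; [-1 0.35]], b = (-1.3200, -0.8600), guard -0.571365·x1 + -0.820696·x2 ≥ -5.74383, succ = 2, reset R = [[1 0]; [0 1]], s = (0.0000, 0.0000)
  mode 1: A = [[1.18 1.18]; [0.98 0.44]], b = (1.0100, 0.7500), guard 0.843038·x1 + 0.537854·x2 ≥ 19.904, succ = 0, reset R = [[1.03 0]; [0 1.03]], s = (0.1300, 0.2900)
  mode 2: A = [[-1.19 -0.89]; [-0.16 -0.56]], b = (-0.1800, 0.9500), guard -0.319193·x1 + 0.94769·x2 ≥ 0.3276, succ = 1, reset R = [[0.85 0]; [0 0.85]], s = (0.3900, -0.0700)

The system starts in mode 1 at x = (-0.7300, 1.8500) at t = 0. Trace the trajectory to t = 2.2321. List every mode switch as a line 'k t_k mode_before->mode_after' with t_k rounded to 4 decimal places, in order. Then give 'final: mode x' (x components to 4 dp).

Mode 1: guard c·x = 19.9040 hit at Δt = 1.4551 (t = 1.4551), x⁻ = (15.9876, 11.9471) → reset → x⁺ = (16.5973, 12.5955), jump to mode 0
Mode 0: flow for 0.7770 to horizon, guard not reached → x = (11.7541, 2.7567)

1 1.4551 1->0
final: 0 11.7541 2.7567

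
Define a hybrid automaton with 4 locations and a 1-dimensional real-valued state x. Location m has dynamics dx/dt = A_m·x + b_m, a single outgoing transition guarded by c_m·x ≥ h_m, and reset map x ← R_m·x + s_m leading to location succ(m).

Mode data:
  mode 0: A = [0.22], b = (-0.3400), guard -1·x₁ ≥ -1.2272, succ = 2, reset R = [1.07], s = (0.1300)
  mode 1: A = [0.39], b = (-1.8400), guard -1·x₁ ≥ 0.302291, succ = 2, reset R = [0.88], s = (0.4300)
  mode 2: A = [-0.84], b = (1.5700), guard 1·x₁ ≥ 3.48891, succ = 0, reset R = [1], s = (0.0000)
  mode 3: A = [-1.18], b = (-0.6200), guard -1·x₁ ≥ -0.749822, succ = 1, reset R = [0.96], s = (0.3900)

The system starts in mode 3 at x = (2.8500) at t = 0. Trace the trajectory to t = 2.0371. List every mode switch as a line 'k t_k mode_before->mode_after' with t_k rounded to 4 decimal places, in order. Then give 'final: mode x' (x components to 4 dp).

Mode 3: guard c·x = -0.7498 hit at Δt = 0.8249 (t = 0.8249), x⁻ = (0.7498) → reset → x⁺ = (1.1098), jump to mode 1
Mode 1: guard c·x = 0.3023 hit at Δt = 0.8469 (t = 1.6718), x⁻ = (-0.3023) → reset → x⁺ = (0.1640), jump to mode 2
Mode 2: flow for 0.3653 to horizon, guard not reached → x = (0.6145)

1 0.8249 3->1
2 1.6718 1->2
final: 2 0.6145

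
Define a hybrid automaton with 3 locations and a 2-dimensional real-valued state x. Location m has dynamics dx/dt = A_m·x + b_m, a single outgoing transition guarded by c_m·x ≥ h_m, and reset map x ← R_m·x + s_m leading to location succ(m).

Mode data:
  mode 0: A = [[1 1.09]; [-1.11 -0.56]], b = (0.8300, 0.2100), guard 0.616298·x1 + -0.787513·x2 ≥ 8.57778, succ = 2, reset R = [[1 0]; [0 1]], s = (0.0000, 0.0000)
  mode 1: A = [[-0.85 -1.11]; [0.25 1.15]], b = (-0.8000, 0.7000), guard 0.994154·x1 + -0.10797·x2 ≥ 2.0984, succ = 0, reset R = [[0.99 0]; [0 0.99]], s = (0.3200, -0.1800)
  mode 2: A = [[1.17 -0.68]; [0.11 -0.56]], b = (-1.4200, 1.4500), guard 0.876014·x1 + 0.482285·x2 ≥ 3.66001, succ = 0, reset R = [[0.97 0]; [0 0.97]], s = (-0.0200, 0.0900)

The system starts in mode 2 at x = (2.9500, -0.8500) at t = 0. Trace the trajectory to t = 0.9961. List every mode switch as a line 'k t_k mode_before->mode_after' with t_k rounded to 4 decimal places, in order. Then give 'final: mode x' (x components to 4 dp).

1 0.4099 2->0
final: 0 6.8736 -2.9107

Mode 2: guard c·x = 3.6600 hit at Δt = 0.4099 (t = 0.4099), x⁻ = (4.1787, -0.0012) → reset → x⁺ = (4.0333, 0.0888), jump to mode 0
Mode 0: flow for 0.5862 to horizon, guard not reached → x = (6.8736, -2.9107)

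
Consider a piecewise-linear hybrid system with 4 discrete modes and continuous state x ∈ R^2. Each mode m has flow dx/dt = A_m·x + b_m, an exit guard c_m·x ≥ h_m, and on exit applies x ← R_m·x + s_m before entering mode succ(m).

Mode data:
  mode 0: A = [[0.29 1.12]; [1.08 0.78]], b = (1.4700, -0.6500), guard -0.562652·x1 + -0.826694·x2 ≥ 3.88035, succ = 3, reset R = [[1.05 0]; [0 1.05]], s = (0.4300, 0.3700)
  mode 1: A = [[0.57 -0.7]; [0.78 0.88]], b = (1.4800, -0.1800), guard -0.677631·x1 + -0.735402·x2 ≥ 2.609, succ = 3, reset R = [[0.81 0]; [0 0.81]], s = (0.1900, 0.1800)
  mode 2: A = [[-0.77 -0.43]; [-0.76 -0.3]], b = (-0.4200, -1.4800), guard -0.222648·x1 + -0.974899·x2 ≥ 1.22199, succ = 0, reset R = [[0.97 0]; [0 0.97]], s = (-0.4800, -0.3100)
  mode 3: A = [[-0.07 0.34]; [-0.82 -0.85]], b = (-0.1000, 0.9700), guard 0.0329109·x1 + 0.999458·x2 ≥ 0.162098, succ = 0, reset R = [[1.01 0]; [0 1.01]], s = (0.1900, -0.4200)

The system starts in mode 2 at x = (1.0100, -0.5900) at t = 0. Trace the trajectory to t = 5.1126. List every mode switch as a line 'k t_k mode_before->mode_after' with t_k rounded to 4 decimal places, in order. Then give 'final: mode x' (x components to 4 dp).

1 0.4564 2->0
2 1.2478 0->3
3 2.5223 3->0
4 3.5721 0->3
5 4.5656 3->0
final: 0 -1.7715 -1.9512

Mode 2: guard c·x = 1.2220 hit at Δt = 0.4564 (t = 0.4564), x⁻ = (0.7222, -1.4184) → reset → x⁺ = (0.2205, -1.6858), jump to mode 0
Mode 0: guard c·x = 3.8803 hit at Δt = 0.7914 (t = 1.2478), x⁻ = (-1.0081, -4.0077) → reset → x⁺ = (-0.6285, -3.8381), jump to mode 3
Mode 3: guard c·x = 0.1621 hit at Δt = 1.2745 (t = 2.5223), x⁻ = (-1.3110, 0.2054) → reset → x⁺ = (-1.1341, -0.2126), jump to mode 0
Mode 0: guard c·x = 3.8803 hit at Δt = 1.0498 (t = 3.5721), x⁻ = (-1.7896, -3.4758) → reset → x⁺ = (-1.4491, -3.2796), jump to mode 3
Mode 3: guard c·x = 0.1621 hit at Δt = 0.9935 (t = 4.5656), x⁻ = (-1.8687, 0.2237) → reset → x⁺ = (-1.6973, -0.1940), jump to mode 0
Mode 0: flow for 0.5470 to horizon, guard not reached → x = (-1.7715, -1.9512)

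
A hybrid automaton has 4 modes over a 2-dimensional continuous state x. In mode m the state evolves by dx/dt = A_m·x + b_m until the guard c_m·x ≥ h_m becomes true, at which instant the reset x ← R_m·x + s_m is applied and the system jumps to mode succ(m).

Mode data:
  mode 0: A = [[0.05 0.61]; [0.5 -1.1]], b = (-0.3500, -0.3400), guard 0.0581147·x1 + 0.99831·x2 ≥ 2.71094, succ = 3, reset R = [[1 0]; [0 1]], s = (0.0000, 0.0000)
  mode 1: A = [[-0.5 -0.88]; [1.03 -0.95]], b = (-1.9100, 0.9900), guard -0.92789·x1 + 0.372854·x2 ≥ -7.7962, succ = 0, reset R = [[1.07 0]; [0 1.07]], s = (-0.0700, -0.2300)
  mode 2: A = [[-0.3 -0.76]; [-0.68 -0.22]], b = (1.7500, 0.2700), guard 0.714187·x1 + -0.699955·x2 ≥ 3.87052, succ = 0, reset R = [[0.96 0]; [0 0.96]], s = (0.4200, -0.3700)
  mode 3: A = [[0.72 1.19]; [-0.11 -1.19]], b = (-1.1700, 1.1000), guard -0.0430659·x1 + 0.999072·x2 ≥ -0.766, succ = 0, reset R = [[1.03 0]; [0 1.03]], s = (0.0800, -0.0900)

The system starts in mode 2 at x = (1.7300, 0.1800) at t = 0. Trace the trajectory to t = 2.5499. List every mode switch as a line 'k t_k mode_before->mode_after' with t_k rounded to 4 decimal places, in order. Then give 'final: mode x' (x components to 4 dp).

Mode 2: guard c·x = 3.8705 hit at Δt = 1.3750 (t = 1.3750), x⁻ = (3.7378, -1.7159) → reset → x⁺ = (4.0083, -2.0172), jump to mode 0
Mode 0: flow for 1.1749 to horizon, guard not reached → x = (3.4200, 0.3839)

1 1.3750 2->0
final: 0 3.4200 0.3839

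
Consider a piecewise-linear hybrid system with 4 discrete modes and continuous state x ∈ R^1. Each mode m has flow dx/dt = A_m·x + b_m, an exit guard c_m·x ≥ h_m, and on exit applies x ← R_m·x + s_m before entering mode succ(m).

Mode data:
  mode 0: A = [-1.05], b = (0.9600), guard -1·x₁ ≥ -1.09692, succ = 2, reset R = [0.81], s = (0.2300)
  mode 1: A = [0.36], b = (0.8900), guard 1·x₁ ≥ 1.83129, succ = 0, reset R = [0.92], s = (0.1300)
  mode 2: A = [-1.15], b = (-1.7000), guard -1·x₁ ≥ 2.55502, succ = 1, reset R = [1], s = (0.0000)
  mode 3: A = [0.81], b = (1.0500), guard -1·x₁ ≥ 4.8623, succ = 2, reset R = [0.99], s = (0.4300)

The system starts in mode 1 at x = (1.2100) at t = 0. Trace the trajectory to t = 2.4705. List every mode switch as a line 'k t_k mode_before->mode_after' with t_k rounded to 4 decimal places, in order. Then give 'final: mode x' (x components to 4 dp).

1 0.4331 1->0
2 1.9526 0->2
final: 2 -0.0468

Mode 1: guard c·x = 1.8313 hit at Δt = 0.4331 (t = 0.4331), x⁻ = (1.8313) → reset → x⁺ = (1.8148), jump to mode 0
Mode 0: guard c·x = -1.0969 hit at Δt = 1.5195 (t = 1.9526), x⁻ = (1.0969) → reset → x⁺ = (1.1185), jump to mode 2
Mode 2: flow for 0.5179 to horizon, guard not reached → x = (-0.0468)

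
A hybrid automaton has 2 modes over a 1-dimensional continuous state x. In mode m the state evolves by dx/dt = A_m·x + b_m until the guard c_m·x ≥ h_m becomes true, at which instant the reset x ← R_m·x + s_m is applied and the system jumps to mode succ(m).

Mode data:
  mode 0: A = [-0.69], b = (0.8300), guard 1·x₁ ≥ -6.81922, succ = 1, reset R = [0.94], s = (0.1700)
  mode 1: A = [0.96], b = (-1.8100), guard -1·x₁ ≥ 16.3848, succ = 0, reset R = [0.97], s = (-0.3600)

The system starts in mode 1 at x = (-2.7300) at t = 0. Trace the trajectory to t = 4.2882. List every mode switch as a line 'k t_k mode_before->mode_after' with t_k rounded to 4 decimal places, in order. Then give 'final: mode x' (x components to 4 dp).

Mode 1: guard c·x = 16.3848 hit at Δt = 1.4332 (t = 1.4332), x⁻ = (-16.3848) → reset → x⁺ = (-16.2533), jump to mode 0
Mode 0: guard c·x = -6.8192 hit at Δt = 1.1268 (t = 2.5600), x⁻ = (-6.8192) → reset → x⁺ = (-6.2401), jump to mode 1
Mode 1: guard c·x = 16.3848 hit at Δt = 0.8440 (t = 3.4040), x⁻ = (-16.3848) → reset → x⁺ = (-16.2533), jump to mode 0
Mode 0: flow for 0.8842 to horizon, guard not reached → x = (-8.2811)

1 1.4332 1->0
2 2.5600 0->1
3 3.4040 1->0
final: 0 -8.2811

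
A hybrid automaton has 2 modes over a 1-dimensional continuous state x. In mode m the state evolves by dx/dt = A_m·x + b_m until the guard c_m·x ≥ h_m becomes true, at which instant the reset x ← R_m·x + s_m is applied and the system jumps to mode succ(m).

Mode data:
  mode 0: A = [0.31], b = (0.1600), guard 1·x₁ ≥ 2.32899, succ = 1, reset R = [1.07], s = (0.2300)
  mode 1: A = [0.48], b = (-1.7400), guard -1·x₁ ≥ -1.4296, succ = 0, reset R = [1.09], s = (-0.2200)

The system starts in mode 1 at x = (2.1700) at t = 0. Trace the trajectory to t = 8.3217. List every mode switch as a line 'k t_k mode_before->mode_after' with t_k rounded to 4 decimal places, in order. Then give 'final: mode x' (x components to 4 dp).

1 0.8570 1->0
2 2.2378 0->1
3 4.0887 1->0
4 5.4695 0->1
5 7.3203 1->0
final: 0 2.0133

Mode 1: guard c·x = -1.4296 hit at Δt = 0.8570 (t = 0.8570), x⁻ = (1.4296) → reset → x⁺ = (1.3383), jump to mode 0
Mode 0: guard c·x = 2.3290 hit at Δt = 1.3808 (t = 2.2378), x⁻ = (2.3290) → reset → x⁺ = (2.7220), jump to mode 1
Mode 1: guard c·x = -1.4296 hit at Δt = 1.8509 (t = 4.0887), x⁻ = (1.4296) → reset → x⁺ = (1.3383), jump to mode 0
Mode 0: guard c·x = 2.3290 hit at Δt = 1.3808 (t = 5.4695), x⁻ = (2.3290) → reset → x⁺ = (2.7220), jump to mode 1
Mode 1: guard c·x = -1.4296 hit at Δt = 1.8509 (t = 7.3203), x⁻ = (1.4296) → reset → x⁺ = (1.3383), jump to mode 0
Mode 0: flow for 1.0014 to horizon, guard not reached → x = (2.0133)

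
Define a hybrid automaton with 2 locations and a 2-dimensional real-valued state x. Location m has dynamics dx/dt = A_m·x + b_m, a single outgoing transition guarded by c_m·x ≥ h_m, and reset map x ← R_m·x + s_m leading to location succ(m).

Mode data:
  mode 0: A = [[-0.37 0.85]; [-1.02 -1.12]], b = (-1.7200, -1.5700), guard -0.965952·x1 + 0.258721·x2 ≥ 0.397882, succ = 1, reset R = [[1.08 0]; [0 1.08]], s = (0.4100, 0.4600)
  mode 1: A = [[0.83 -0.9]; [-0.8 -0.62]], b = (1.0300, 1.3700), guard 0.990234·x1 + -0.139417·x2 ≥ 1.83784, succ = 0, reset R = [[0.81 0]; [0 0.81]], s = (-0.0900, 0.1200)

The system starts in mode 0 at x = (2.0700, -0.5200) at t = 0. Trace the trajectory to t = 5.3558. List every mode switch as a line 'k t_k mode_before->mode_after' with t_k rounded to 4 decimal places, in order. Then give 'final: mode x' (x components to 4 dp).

Mode 0: guard c·x = 0.3979 hit at Δt = 0.9507 (t = 0.9507), x⁻ = (-0.7646, -1.3168) → reset → x⁺ = (-0.4158, -0.9621), jump to mode 1
Mode 1: guard c·x = 1.8378 hit at Δt = 1.4481 (t = 2.3988), x⁻ = (1.8972, 0.2932) → reset → x⁺ = (1.4468, 0.3575), jump to mode 0
Mode 0: guard c·x = 0.3979 hit at Δt = 0.9014 (t = 3.3002), x⁻ = (-0.6525, -0.8981) → reset → x⁺ = (-0.2947, -0.5099), jump to mode 1
Mode 1: guard c·x = 1.8378 hit at Δt = 1.6917 (t = 4.9920), x⁻ = (1.9291, 0.5191) → reset → x⁺ = (1.4725, 0.5405), jump to mode 0
Mode 0: flow for 0.3638 to horizon, guard not reached → x = (0.6968, -0.4371)

1 0.9507 0->1
2 2.3988 1->0
3 3.3002 0->1
4 4.9920 1->0
final: 0 0.6968 -0.4371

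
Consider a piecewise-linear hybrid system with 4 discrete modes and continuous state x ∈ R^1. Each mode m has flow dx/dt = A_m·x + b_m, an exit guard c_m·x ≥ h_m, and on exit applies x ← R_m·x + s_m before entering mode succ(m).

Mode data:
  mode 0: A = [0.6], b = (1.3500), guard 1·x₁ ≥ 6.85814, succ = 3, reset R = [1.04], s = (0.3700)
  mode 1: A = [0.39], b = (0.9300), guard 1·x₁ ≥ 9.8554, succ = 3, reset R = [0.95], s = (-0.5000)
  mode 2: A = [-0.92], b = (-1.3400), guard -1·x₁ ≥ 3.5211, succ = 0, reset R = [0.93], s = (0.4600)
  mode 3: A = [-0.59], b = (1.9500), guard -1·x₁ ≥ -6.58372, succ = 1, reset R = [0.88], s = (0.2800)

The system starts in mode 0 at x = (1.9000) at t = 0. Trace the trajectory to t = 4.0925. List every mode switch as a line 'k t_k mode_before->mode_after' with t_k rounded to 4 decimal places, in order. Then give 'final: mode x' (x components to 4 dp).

Mode 0: guard c·x = 6.8581 hit at Δt = 1.3101 (t = 1.3101), x⁻ = (6.8581) → reset → x⁺ = (7.5025), jump to mode 3
Mode 3: guard c·x = -6.5837 hit at Δt = 0.4187 (t = 1.7288), x⁻ = (6.5837) → reset → x⁺ = (6.0737), jump to mode 1
Mode 1: guard c·x = 9.8554 hit at Δt = 0.9476 (t = 2.6764), x⁻ = (9.8554) → reset → x⁺ = (8.8626), jump to mode 3
Mode 3: guard c·x = -6.5837 hit at Δt = 0.8945 (t = 3.5709), x⁻ = (6.5837) → reset → x⁺ = (6.0737), jump to mode 1
Mode 1: flow for 0.5216 to horizon, guard not reached → x = (7.9820)

1 1.3101 0->3
2 1.7288 3->1
3 2.6764 1->3
4 3.5709 3->1
final: 1 7.9820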